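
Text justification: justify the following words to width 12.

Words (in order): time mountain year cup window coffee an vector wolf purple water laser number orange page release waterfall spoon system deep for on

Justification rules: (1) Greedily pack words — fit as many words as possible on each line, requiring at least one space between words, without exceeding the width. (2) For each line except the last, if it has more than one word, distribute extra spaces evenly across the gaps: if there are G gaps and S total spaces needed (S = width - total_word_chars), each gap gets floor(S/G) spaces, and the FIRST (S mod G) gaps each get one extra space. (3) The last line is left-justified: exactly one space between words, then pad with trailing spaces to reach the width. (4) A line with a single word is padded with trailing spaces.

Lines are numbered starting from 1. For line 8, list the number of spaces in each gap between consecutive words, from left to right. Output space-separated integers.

Line 1: ['time'] (min_width=4, slack=8)
Line 2: ['mountain'] (min_width=8, slack=4)
Line 3: ['year', 'cup'] (min_width=8, slack=4)
Line 4: ['window'] (min_width=6, slack=6)
Line 5: ['coffee', 'an'] (min_width=9, slack=3)
Line 6: ['vector', 'wolf'] (min_width=11, slack=1)
Line 7: ['purple', 'water'] (min_width=12, slack=0)
Line 8: ['laser', 'number'] (min_width=12, slack=0)
Line 9: ['orange', 'page'] (min_width=11, slack=1)
Line 10: ['release'] (min_width=7, slack=5)
Line 11: ['waterfall'] (min_width=9, slack=3)
Line 12: ['spoon', 'system'] (min_width=12, slack=0)
Line 13: ['deep', 'for', 'on'] (min_width=11, slack=1)

Answer: 1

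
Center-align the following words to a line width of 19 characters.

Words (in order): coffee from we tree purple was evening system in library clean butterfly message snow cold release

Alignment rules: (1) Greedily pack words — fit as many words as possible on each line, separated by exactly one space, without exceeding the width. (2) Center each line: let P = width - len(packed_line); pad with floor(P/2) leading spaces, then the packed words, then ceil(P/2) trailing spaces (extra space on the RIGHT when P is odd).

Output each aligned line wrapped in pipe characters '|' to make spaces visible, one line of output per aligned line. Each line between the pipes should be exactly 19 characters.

Answer: |coffee from we tree|
|purple was evening |
| system in library |
|  clean butterfly  |
| message snow cold |
|      release      |

Derivation:
Line 1: ['coffee', 'from', 'we', 'tree'] (min_width=19, slack=0)
Line 2: ['purple', 'was', 'evening'] (min_width=18, slack=1)
Line 3: ['system', 'in', 'library'] (min_width=17, slack=2)
Line 4: ['clean', 'butterfly'] (min_width=15, slack=4)
Line 5: ['message', 'snow', 'cold'] (min_width=17, slack=2)
Line 6: ['release'] (min_width=7, slack=12)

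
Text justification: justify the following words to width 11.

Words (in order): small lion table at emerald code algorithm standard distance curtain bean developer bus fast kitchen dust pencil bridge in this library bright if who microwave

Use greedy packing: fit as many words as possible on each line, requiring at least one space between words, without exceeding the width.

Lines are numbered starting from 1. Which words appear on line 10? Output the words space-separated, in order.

Answer: developer

Derivation:
Line 1: ['small', 'lion'] (min_width=10, slack=1)
Line 2: ['table', 'at'] (min_width=8, slack=3)
Line 3: ['emerald'] (min_width=7, slack=4)
Line 4: ['code'] (min_width=4, slack=7)
Line 5: ['algorithm'] (min_width=9, slack=2)
Line 6: ['standard'] (min_width=8, slack=3)
Line 7: ['distance'] (min_width=8, slack=3)
Line 8: ['curtain'] (min_width=7, slack=4)
Line 9: ['bean'] (min_width=4, slack=7)
Line 10: ['developer'] (min_width=9, slack=2)
Line 11: ['bus', 'fast'] (min_width=8, slack=3)
Line 12: ['kitchen'] (min_width=7, slack=4)
Line 13: ['dust', 'pencil'] (min_width=11, slack=0)
Line 14: ['bridge', 'in'] (min_width=9, slack=2)
Line 15: ['this'] (min_width=4, slack=7)
Line 16: ['library'] (min_width=7, slack=4)
Line 17: ['bright', 'if'] (min_width=9, slack=2)
Line 18: ['who'] (min_width=3, slack=8)
Line 19: ['microwave'] (min_width=9, slack=2)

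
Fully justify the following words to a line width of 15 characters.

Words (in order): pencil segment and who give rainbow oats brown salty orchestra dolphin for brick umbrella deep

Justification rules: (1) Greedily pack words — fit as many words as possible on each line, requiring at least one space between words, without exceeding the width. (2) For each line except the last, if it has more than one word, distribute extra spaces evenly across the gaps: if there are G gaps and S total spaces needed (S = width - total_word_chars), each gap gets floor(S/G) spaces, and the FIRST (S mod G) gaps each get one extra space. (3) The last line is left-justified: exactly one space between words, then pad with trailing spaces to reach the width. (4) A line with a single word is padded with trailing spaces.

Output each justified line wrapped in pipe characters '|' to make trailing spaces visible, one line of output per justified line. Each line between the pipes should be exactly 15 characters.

Line 1: ['pencil', 'segment'] (min_width=14, slack=1)
Line 2: ['and', 'who', 'give'] (min_width=12, slack=3)
Line 3: ['rainbow', 'oats'] (min_width=12, slack=3)
Line 4: ['brown', 'salty'] (min_width=11, slack=4)
Line 5: ['orchestra'] (min_width=9, slack=6)
Line 6: ['dolphin', 'for'] (min_width=11, slack=4)
Line 7: ['brick', 'umbrella'] (min_width=14, slack=1)
Line 8: ['deep'] (min_width=4, slack=11)

Answer: |pencil  segment|
|and   who  give|
|rainbow    oats|
|brown     salty|
|orchestra      |
|dolphin     for|
|brick  umbrella|
|deep           |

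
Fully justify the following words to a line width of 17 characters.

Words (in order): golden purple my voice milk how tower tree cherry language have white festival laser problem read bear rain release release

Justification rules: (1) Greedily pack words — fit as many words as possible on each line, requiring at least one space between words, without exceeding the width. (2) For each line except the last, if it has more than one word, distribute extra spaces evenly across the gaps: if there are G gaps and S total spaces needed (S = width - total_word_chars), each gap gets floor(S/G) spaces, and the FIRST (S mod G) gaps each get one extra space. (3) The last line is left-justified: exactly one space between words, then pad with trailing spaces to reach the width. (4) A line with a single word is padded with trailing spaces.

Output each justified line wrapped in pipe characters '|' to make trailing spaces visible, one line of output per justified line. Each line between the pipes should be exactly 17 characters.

Line 1: ['golden', 'purple', 'my'] (min_width=16, slack=1)
Line 2: ['voice', 'milk', 'how'] (min_width=14, slack=3)
Line 3: ['tower', 'tree', 'cherry'] (min_width=17, slack=0)
Line 4: ['language', 'have'] (min_width=13, slack=4)
Line 5: ['white', 'festival'] (min_width=14, slack=3)
Line 6: ['laser', 'problem'] (min_width=13, slack=4)
Line 7: ['read', 'bear', 'rain'] (min_width=14, slack=3)
Line 8: ['release', 'release'] (min_width=15, slack=2)

Answer: |golden  purple my|
|voice   milk  how|
|tower tree cherry|
|language     have|
|white    festival|
|laser     problem|
|read   bear  rain|
|release release  |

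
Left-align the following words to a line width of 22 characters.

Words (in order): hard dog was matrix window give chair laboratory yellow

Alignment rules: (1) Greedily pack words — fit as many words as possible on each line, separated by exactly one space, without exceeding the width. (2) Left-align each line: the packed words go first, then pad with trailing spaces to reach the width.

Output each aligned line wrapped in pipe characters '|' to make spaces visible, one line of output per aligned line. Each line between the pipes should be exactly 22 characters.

Answer: |hard dog was matrix   |
|window give chair     |
|laboratory yellow     |

Derivation:
Line 1: ['hard', 'dog', 'was', 'matrix'] (min_width=19, slack=3)
Line 2: ['window', 'give', 'chair'] (min_width=17, slack=5)
Line 3: ['laboratory', 'yellow'] (min_width=17, slack=5)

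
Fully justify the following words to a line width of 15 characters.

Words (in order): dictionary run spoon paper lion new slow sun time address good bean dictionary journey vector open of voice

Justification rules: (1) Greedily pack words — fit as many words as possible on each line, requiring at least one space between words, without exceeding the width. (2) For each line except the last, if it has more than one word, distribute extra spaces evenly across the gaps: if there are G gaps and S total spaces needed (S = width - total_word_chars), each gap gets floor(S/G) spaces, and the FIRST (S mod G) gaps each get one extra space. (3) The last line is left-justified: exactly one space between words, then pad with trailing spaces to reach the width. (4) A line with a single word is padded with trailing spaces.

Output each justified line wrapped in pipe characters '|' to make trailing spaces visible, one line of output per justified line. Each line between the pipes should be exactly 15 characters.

Line 1: ['dictionary', 'run'] (min_width=14, slack=1)
Line 2: ['spoon', 'paper'] (min_width=11, slack=4)
Line 3: ['lion', 'new', 'slow'] (min_width=13, slack=2)
Line 4: ['sun', 'time'] (min_width=8, slack=7)
Line 5: ['address', 'good'] (min_width=12, slack=3)
Line 6: ['bean', 'dictionary'] (min_width=15, slack=0)
Line 7: ['journey', 'vector'] (min_width=14, slack=1)
Line 8: ['open', 'of', 'voice'] (min_width=13, slack=2)

Answer: |dictionary  run|
|spoon     paper|
|lion  new  slow|
|sun        time|
|address    good|
|bean dictionary|
|journey  vector|
|open of voice  |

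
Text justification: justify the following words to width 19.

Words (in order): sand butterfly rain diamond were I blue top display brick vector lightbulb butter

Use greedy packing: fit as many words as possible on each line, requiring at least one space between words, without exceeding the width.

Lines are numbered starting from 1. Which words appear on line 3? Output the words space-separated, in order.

Line 1: ['sand', 'butterfly', 'rain'] (min_width=19, slack=0)
Line 2: ['diamond', 'were', 'I', 'blue'] (min_width=19, slack=0)
Line 3: ['top', 'display', 'brick'] (min_width=17, slack=2)
Line 4: ['vector', 'lightbulb'] (min_width=16, slack=3)
Line 5: ['butter'] (min_width=6, slack=13)

Answer: top display brick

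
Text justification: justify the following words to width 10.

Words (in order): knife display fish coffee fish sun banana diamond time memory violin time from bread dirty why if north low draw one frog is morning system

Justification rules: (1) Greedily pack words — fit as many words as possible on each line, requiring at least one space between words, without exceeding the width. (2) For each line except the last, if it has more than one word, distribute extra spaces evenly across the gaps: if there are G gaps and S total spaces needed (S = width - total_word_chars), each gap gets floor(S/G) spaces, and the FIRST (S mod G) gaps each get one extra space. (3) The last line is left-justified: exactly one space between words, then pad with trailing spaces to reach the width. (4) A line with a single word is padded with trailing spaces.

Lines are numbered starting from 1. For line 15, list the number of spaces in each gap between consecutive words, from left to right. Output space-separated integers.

Answer: 3

Derivation:
Line 1: ['knife'] (min_width=5, slack=5)
Line 2: ['display'] (min_width=7, slack=3)
Line 3: ['fish'] (min_width=4, slack=6)
Line 4: ['coffee'] (min_width=6, slack=4)
Line 5: ['fish', 'sun'] (min_width=8, slack=2)
Line 6: ['banana'] (min_width=6, slack=4)
Line 7: ['diamond'] (min_width=7, slack=3)
Line 8: ['time'] (min_width=4, slack=6)
Line 9: ['memory'] (min_width=6, slack=4)
Line 10: ['violin'] (min_width=6, slack=4)
Line 11: ['time', 'from'] (min_width=9, slack=1)
Line 12: ['bread'] (min_width=5, slack=5)
Line 13: ['dirty', 'why'] (min_width=9, slack=1)
Line 14: ['if', 'north'] (min_width=8, slack=2)
Line 15: ['low', 'draw'] (min_width=8, slack=2)
Line 16: ['one', 'frog'] (min_width=8, slack=2)
Line 17: ['is', 'morning'] (min_width=10, slack=0)
Line 18: ['system'] (min_width=6, slack=4)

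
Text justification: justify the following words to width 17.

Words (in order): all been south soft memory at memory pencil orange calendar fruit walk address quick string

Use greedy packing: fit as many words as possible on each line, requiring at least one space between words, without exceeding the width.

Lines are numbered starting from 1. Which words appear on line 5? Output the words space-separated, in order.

Answer: fruit walk

Derivation:
Line 1: ['all', 'been', 'south'] (min_width=14, slack=3)
Line 2: ['soft', 'memory', 'at'] (min_width=14, slack=3)
Line 3: ['memory', 'pencil'] (min_width=13, slack=4)
Line 4: ['orange', 'calendar'] (min_width=15, slack=2)
Line 5: ['fruit', 'walk'] (min_width=10, slack=7)
Line 6: ['address', 'quick'] (min_width=13, slack=4)
Line 7: ['string'] (min_width=6, slack=11)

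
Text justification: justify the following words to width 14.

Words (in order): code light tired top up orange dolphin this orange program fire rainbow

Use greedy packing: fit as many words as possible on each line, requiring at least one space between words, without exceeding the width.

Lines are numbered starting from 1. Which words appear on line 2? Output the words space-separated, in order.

Answer: tired top up

Derivation:
Line 1: ['code', 'light'] (min_width=10, slack=4)
Line 2: ['tired', 'top', 'up'] (min_width=12, slack=2)
Line 3: ['orange', 'dolphin'] (min_width=14, slack=0)
Line 4: ['this', 'orange'] (min_width=11, slack=3)
Line 5: ['program', 'fire'] (min_width=12, slack=2)
Line 6: ['rainbow'] (min_width=7, slack=7)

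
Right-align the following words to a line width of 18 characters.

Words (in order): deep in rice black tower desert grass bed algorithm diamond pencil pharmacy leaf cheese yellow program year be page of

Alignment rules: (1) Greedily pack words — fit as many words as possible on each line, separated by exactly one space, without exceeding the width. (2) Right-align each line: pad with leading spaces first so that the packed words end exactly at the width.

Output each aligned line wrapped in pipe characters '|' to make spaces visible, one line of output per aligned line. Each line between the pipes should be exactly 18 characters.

Answer: |deep in rice black|
|tower desert grass|
|     bed algorithm|
|    diamond pencil|
|     pharmacy leaf|
|     cheese yellow|
|   program year be|
|           page of|

Derivation:
Line 1: ['deep', 'in', 'rice', 'black'] (min_width=18, slack=0)
Line 2: ['tower', 'desert', 'grass'] (min_width=18, slack=0)
Line 3: ['bed', 'algorithm'] (min_width=13, slack=5)
Line 4: ['diamond', 'pencil'] (min_width=14, slack=4)
Line 5: ['pharmacy', 'leaf'] (min_width=13, slack=5)
Line 6: ['cheese', 'yellow'] (min_width=13, slack=5)
Line 7: ['program', 'year', 'be'] (min_width=15, slack=3)
Line 8: ['page', 'of'] (min_width=7, slack=11)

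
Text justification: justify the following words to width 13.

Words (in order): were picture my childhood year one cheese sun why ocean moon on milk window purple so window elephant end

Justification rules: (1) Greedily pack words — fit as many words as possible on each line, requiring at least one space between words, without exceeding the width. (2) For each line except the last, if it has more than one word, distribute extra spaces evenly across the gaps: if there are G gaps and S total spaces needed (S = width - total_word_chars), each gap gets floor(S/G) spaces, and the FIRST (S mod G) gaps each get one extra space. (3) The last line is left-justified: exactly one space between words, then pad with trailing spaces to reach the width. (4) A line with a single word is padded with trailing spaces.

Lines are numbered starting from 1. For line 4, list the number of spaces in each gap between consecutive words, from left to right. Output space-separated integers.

Line 1: ['were', 'picture'] (min_width=12, slack=1)
Line 2: ['my', 'childhood'] (min_width=12, slack=1)
Line 3: ['year', 'one'] (min_width=8, slack=5)
Line 4: ['cheese', 'sun'] (min_width=10, slack=3)
Line 5: ['why', 'ocean'] (min_width=9, slack=4)
Line 6: ['moon', 'on', 'milk'] (min_width=12, slack=1)
Line 7: ['window', 'purple'] (min_width=13, slack=0)
Line 8: ['so', 'window'] (min_width=9, slack=4)
Line 9: ['elephant', 'end'] (min_width=12, slack=1)

Answer: 4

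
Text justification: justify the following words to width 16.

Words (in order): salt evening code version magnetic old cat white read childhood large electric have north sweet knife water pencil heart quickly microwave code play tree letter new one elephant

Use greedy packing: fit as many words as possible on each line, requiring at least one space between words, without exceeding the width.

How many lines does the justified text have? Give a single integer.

Line 1: ['salt', 'evening'] (min_width=12, slack=4)
Line 2: ['code', 'version'] (min_width=12, slack=4)
Line 3: ['magnetic', 'old', 'cat'] (min_width=16, slack=0)
Line 4: ['white', 'read'] (min_width=10, slack=6)
Line 5: ['childhood', 'large'] (min_width=15, slack=1)
Line 6: ['electric', 'have'] (min_width=13, slack=3)
Line 7: ['north', 'sweet'] (min_width=11, slack=5)
Line 8: ['knife', 'water'] (min_width=11, slack=5)
Line 9: ['pencil', 'heart'] (min_width=12, slack=4)
Line 10: ['quickly'] (min_width=7, slack=9)
Line 11: ['microwave', 'code'] (min_width=14, slack=2)
Line 12: ['play', 'tree', 'letter'] (min_width=16, slack=0)
Line 13: ['new', 'one', 'elephant'] (min_width=16, slack=0)
Total lines: 13

Answer: 13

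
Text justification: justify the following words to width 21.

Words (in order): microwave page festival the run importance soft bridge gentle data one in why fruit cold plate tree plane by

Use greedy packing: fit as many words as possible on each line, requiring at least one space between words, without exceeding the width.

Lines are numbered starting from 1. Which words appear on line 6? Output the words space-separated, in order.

Answer: plate tree plane by

Derivation:
Line 1: ['microwave', 'page'] (min_width=14, slack=7)
Line 2: ['festival', 'the', 'run'] (min_width=16, slack=5)
Line 3: ['importance', 'soft'] (min_width=15, slack=6)
Line 4: ['bridge', 'gentle', 'data'] (min_width=18, slack=3)
Line 5: ['one', 'in', 'why', 'fruit', 'cold'] (min_width=21, slack=0)
Line 6: ['plate', 'tree', 'plane', 'by'] (min_width=19, slack=2)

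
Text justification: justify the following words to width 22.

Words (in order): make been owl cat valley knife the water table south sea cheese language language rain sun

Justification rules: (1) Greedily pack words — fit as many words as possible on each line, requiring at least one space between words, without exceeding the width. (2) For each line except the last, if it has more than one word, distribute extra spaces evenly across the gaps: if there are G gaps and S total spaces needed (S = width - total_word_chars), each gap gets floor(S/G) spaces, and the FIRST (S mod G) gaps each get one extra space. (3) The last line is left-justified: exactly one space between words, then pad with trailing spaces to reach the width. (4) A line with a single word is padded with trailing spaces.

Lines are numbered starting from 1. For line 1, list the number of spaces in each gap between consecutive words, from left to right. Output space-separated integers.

Answer: 3 3 2

Derivation:
Line 1: ['make', 'been', 'owl', 'cat'] (min_width=17, slack=5)
Line 2: ['valley', 'knife', 'the', 'water'] (min_width=22, slack=0)
Line 3: ['table', 'south', 'sea', 'cheese'] (min_width=22, slack=0)
Line 4: ['language', 'language', 'rain'] (min_width=22, slack=0)
Line 5: ['sun'] (min_width=3, slack=19)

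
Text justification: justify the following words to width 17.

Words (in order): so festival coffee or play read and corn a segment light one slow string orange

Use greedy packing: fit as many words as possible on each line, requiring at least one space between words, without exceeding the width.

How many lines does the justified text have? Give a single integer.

Answer: 6

Derivation:
Line 1: ['so', 'festival'] (min_width=11, slack=6)
Line 2: ['coffee', 'or', 'play'] (min_width=14, slack=3)
Line 3: ['read', 'and', 'corn', 'a'] (min_width=15, slack=2)
Line 4: ['segment', 'light', 'one'] (min_width=17, slack=0)
Line 5: ['slow', 'string'] (min_width=11, slack=6)
Line 6: ['orange'] (min_width=6, slack=11)
Total lines: 6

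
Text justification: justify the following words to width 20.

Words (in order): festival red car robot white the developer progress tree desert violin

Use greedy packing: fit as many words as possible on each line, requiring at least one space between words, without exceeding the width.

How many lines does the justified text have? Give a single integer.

Answer: 4

Derivation:
Line 1: ['festival', 'red', 'car'] (min_width=16, slack=4)
Line 2: ['robot', 'white', 'the'] (min_width=15, slack=5)
Line 3: ['developer', 'progress'] (min_width=18, slack=2)
Line 4: ['tree', 'desert', 'violin'] (min_width=18, slack=2)
Total lines: 4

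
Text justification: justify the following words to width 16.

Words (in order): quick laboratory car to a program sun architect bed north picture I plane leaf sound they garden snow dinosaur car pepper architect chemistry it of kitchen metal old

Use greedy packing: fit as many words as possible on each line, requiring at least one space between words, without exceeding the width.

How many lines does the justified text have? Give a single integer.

Answer: 12

Derivation:
Line 1: ['quick', 'laboratory'] (min_width=16, slack=0)
Line 2: ['car', 'to', 'a', 'program'] (min_width=16, slack=0)
Line 3: ['sun', 'architect'] (min_width=13, slack=3)
Line 4: ['bed', 'north'] (min_width=9, slack=7)
Line 5: ['picture', 'I', 'plane'] (min_width=15, slack=1)
Line 6: ['leaf', 'sound', 'they'] (min_width=15, slack=1)
Line 7: ['garden', 'snow'] (min_width=11, slack=5)
Line 8: ['dinosaur', 'car'] (min_width=12, slack=4)
Line 9: ['pepper', 'architect'] (min_width=16, slack=0)
Line 10: ['chemistry', 'it', 'of'] (min_width=15, slack=1)
Line 11: ['kitchen', 'metal'] (min_width=13, slack=3)
Line 12: ['old'] (min_width=3, slack=13)
Total lines: 12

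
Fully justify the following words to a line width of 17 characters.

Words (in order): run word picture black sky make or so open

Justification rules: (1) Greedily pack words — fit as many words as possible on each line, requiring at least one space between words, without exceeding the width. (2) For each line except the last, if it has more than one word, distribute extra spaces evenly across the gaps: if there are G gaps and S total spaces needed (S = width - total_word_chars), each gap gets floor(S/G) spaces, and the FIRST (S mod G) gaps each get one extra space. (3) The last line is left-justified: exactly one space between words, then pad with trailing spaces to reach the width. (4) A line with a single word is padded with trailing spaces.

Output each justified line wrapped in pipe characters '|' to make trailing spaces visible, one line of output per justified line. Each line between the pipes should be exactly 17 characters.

Answer: |run  word picture|
|black sky make or|
|so open          |

Derivation:
Line 1: ['run', 'word', 'picture'] (min_width=16, slack=1)
Line 2: ['black', 'sky', 'make', 'or'] (min_width=17, slack=0)
Line 3: ['so', 'open'] (min_width=7, slack=10)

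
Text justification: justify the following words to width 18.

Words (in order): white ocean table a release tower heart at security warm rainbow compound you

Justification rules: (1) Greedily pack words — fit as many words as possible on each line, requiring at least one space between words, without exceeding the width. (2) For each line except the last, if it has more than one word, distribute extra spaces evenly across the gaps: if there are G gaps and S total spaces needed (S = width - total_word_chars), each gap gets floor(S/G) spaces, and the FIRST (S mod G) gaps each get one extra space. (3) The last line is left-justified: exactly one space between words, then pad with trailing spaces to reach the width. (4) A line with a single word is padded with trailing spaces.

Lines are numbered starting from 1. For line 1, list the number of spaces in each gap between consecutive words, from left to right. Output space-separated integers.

Line 1: ['white', 'ocean', 'table'] (min_width=17, slack=1)
Line 2: ['a', 'release', 'tower'] (min_width=15, slack=3)
Line 3: ['heart', 'at', 'security'] (min_width=17, slack=1)
Line 4: ['warm', 'rainbow'] (min_width=12, slack=6)
Line 5: ['compound', 'you'] (min_width=12, slack=6)

Answer: 2 1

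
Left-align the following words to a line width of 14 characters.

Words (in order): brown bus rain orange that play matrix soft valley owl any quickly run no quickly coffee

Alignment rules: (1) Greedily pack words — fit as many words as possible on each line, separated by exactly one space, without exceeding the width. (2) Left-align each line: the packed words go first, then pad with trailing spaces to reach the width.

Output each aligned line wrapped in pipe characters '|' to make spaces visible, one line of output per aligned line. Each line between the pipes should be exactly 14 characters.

Answer: |brown bus rain|
|orange that   |
|play matrix   |
|soft valley   |
|owl any       |
|quickly run no|
|quickly coffee|

Derivation:
Line 1: ['brown', 'bus', 'rain'] (min_width=14, slack=0)
Line 2: ['orange', 'that'] (min_width=11, slack=3)
Line 3: ['play', 'matrix'] (min_width=11, slack=3)
Line 4: ['soft', 'valley'] (min_width=11, slack=3)
Line 5: ['owl', 'any'] (min_width=7, slack=7)
Line 6: ['quickly', 'run', 'no'] (min_width=14, slack=0)
Line 7: ['quickly', 'coffee'] (min_width=14, slack=0)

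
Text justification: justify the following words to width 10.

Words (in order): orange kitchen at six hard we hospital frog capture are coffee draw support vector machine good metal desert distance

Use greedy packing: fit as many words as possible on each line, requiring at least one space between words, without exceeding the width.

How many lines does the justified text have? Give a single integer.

Answer: 15

Derivation:
Line 1: ['orange'] (min_width=6, slack=4)
Line 2: ['kitchen', 'at'] (min_width=10, slack=0)
Line 3: ['six', 'hard'] (min_width=8, slack=2)
Line 4: ['we'] (min_width=2, slack=8)
Line 5: ['hospital'] (min_width=8, slack=2)
Line 6: ['frog'] (min_width=4, slack=6)
Line 7: ['capture'] (min_width=7, slack=3)
Line 8: ['are', 'coffee'] (min_width=10, slack=0)
Line 9: ['draw'] (min_width=4, slack=6)
Line 10: ['support'] (min_width=7, slack=3)
Line 11: ['vector'] (min_width=6, slack=4)
Line 12: ['machine'] (min_width=7, slack=3)
Line 13: ['good', 'metal'] (min_width=10, slack=0)
Line 14: ['desert'] (min_width=6, slack=4)
Line 15: ['distance'] (min_width=8, slack=2)
Total lines: 15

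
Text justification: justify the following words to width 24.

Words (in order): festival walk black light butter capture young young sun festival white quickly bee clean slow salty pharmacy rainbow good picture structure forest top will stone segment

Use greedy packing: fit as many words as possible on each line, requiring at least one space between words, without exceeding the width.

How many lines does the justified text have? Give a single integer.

Answer: 8

Derivation:
Line 1: ['festival', 'walk', 'black'] (min_width=19, slack=5)
Line 2: ['light', 'butter', 'capture'] (min_width=20, slack=4)
Line 3: ['young', 'young', 'sun', 'festival'] (min_width=24, slack=0)
Line 4: ['white', 'quickly', 'bee', 'clean'] (min_width=23, slack=1)
Line 5: ['slow', 'salty', 'pharmacy'] (min_width=19, slack=5)
Line 6: ['rainbow', 'good', 'picture'] (min_width=20, slack=4)
Line 7: ['structure', 'forest', 'top'] (min_width=20, slack=4)
Line 8: ['will', 'stone', 'segment'] (min_width=18, slack=6)
Total lines: 8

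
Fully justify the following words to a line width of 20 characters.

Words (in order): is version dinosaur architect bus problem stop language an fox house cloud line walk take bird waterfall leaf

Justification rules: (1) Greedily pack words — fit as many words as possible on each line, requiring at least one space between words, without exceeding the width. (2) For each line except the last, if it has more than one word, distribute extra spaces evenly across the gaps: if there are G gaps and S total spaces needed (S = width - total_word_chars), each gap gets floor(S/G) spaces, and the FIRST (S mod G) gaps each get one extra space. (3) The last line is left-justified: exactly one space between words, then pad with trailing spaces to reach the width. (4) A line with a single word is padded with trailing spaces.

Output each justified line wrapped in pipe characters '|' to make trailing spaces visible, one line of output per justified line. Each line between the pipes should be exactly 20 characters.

Line 1: ['is', 'version', 'dinosaur'] (min_width=19, slack=1)
Line 2: ['architect', 'bus'] (min_width=13, slack=7)
Line 3: ['problem', 'stop'] (min_width=12, slack=8)
Line 4: ['language', 'an', 'fox'] (min_width=15, slack=5)
Line 5: ['house', 'cloud', 'line'] (min_width=16, slack=4)
Line 6: ['walk', 'take', 'bird'] (min_width=14, slack=6)
Line 7: ['waterfall', 'leaf'] (min_width=14, slack=6)

Answer: |is  version dinosaur|
|architect        bus|
|problem         stop|
|language    an   fox|
|house   cloud   line|
|walk    take    bird|
|waterfall leaf      |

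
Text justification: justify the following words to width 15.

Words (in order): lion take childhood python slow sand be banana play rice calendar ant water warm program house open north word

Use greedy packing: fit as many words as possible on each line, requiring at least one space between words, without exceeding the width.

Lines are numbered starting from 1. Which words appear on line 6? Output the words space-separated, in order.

Answer: calendar ant

Derivation:
Line 1: ['lion', 'take'] (min_width=9, slack=6)
Line 2: ['childhood'] (min_width=9, slack=6)
Line 3: ['python', 'slow'] (min_width=11, slack=4)
Line 4: ['sand', 'be', 'banana'] (min_width=14, slack=1)
Line 5: ['play', 'rice'] (min_width=9, slack=6)
Line 6: ['calendar', 'ant'] (min_width=12, slack=3)
Line 7: ['water', 'warm'] (min_width=10, slack=5)
Line 8: ['program', 'house'] (min_width=13, slack=2)
Line 9: ['open', 'north', 'word'] (min_width=15, slack=0)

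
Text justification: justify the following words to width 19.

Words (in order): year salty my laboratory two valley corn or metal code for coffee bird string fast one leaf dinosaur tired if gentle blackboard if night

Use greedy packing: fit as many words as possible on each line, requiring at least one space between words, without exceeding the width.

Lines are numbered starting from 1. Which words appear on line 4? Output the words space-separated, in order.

Line 1: ['year', 'salty', 'my'] (min_width=13, slack=6)
Line 2: ['laboratory', 'two'] (min_width=14, slack=5)
Line 3: ['valley', 'corn', 'or'] (min_width=14, slack=5)
Line 4: ['metal', 'code', 'for'] (min_width=14, slack=5)
Line 5: ['coffee', 'bird', 'string'] (min_width=18, slack=1)
Line 6: ['fast', 'one', 'leaf'] (min_width=13, slack=6)
Line 7: ['dinosaur', 'tired', 'if'] (min_width=17, slack=2)
Line 8: ['gentle', 'blackboard'] (min_width=17, slack=2)
Line 9: ['if', 'night'] (min_width=8, slack=11)

Answer: metal code for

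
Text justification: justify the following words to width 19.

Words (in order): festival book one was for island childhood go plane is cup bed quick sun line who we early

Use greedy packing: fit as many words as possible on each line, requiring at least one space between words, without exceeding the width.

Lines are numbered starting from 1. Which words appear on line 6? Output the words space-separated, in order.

Line 1: ['festival', 'book', 'one'] (min_width=17, slack=2)
Line 2: ['was', 'for', 'island'] (min_width=14, slack=5)
Line 3: ['childhood', 'go', 'plane'] (min_width=18, slack=1)
Line 4: ['is', 'cup', 'bed', 'quick'] (min_width=16, slack=3)
Line 5: ['sun', 'line', 'who', 'we'] (min_width=15, slack=4)
Line 6: ['early'] (min_width=5, slack=14)

Answer: early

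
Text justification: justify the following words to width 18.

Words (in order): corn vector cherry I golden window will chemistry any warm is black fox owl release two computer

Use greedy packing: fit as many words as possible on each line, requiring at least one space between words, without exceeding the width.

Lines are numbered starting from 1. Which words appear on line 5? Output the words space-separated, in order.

Answer: owl release two

Derivation:
Line 1: ['corn', 'vector', 'cherry'] (min_width=18, slack=0)
Line 2: ['I', 'golden', 'window'] (min_width=15, slack=3)
Line 3: ['will', 'chemistry', 'any'] (min_width=18, slack=0)
Line 4: ['warm', 'is', 'black', 'fox'] (min_width=17, slack=1)
Line 5: ['owl', 'release', 'two'] (min_width=15, slack=3)
Line 6: ['computer'] (min_width=8, slack=10)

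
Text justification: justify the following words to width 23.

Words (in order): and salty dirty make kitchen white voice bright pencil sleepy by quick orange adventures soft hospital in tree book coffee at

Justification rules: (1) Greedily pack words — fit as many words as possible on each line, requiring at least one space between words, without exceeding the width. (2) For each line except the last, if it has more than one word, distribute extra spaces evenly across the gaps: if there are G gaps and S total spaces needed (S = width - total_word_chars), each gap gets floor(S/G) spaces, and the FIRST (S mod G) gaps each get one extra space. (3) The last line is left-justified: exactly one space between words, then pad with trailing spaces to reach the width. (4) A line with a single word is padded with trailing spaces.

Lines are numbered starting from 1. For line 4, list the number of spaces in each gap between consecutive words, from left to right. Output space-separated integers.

Answer: 1 1

Derivation:
Line 1: ['and', 'salty', 'dirty', 'make'] (min_width=20, slack=3)
Line 2: ['kitchen', 'white', 'voice'] (min_width=19, slack=4)
Line 3: ['bright', 'pencil', 'sleepy', 'by'] (min_width=23, slack=0)
Line 4: ['quick', 'orange', 'adventures'] (min_width=23, slack=0)
Line 5: ['soft', 'hospital', 'in', 'tree'] (min_width=21, slack=2)
Line 6: ['book', 'coffee', 'at'] (min_width=14, slack=9)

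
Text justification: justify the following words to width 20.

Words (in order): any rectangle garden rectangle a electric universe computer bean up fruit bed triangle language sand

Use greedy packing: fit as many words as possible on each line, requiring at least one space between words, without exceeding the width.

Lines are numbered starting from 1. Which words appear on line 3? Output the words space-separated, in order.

Line 1: ['any', 'rectangle', 'garden'] (min_width=20, slack=0)
Line 2: ['rectangle', 'a', 'electric'] (min_width=20, slack=0)
Line 3: ['universe', 'computer'] (min_width=17, slack=3)
Line 4: ['bean', 'up', 'fruit', 'bed'] (min_width=17, slack=3)
Line 5: ['triangle', 'language'] (min_width=17, slack=3)
Line 6: ['sand'] (min_width=4, slack=16)

Answer: universe computer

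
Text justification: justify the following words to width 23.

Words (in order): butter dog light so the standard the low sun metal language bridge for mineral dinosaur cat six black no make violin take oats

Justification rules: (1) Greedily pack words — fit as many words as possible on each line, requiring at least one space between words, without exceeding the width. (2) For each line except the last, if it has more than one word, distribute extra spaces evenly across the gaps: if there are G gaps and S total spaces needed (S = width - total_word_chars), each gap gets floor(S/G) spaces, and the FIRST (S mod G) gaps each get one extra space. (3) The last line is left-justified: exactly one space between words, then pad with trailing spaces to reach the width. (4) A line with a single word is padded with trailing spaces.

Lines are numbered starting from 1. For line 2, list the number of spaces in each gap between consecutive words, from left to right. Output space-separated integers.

Line 1: ['butter', 'dog', 'light', 'so', 'the'] (min_width=23, slack=0)
Line 2: ['standard', 'the', 'low', 'sun'] (min_width=20, slack=3)
Line 3: ['metal', 'language', 'bridge'] (min_width=21, slack=2)
Line 4: ['for', 'mineral', 'dinosaur'] (min_width=20, slack=3)
Line 5: ['cat', 'six', 'black', 'no', 'make'] (min_width=21, slack=2)
Line 6: ['violin', 'take', 'oats'] (min_width=16, slack=7)

Answer: 2 2 2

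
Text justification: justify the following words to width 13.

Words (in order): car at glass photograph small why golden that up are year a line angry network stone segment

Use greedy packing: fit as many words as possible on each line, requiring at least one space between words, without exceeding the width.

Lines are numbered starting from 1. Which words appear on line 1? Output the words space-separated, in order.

Line 1: ['car', 'at', 'glass'] (min_width=12, slack=1)
Line 2: ['photograph'] (min_width=10, slack=3)
Line 3: ['small', 'why'] (min_width=9, slack=4)
Line 4: ['golden', 'that'] (min_width=11, slack=2)
Line 5: ['up', 'are', 'year', 'a'] (min_width=13, slack=0)
Line 6: ['line', 'angry'] (min_width=10, slack=3)
Line 7: ['network', 'stone'] (min_width=13, slack=0)
Line 8: ['segment'] (min_width=7, slack=6)

Answer: car at glass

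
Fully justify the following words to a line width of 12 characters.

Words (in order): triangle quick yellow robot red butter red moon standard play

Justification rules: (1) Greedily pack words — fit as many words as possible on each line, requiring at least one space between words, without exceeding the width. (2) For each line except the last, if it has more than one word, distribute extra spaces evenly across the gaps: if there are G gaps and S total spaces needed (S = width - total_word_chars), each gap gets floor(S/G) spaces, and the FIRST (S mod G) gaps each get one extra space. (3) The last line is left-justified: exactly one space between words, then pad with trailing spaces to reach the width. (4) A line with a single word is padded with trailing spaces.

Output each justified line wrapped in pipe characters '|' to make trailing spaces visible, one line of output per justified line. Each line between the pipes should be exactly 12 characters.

Line 1: ['triangle'] (min_width=8, slack=4)
Line 2: ['quick', 'yellow'] (min_width=12, slack=0)
Line 3: ['robot', 'red'] (min_width=9, slack=3)
Line 4: ['butter', 'red'] (min_width=10, slack=2)
Line 5: ['moon'] (min_width=4, slack=8)
Line 6: ['standard'] (min_width=8, slack=4)
Line 7: ['play'] (min_width=4, slack=8)

Answer: |triangle    |
|quick yellow|
|robot    red|
|butter   red|
|moon        |
|standard    |
|play        |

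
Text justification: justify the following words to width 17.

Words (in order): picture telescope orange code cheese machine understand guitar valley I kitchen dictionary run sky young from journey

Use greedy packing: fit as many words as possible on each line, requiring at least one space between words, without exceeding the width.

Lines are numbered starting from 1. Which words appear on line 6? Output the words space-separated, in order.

Answer: dictionary run

Derivation:
Line 1: ['picture', 'telescope'] (min_width=17, slack=0)
Line 2: ['orange', 'code'] (min_width=11, slack=6)
Line 3: ['cheese', 'machine'] (min_width=14, slack=3)
Line 4: ['understand', 'guitar'] (min_width=17, slack=0)
Line 5: ['valley', 'I', 'kitchen'] (min_width=16, slack=1)
Line 6: ['dictionary', 'run'] (min_width=14, slack=3)
Line 7: ['sky', 'young', 'from'] (min_width=14, slack=3)
Line 8: ['journey'] (min_width=7, slack=10)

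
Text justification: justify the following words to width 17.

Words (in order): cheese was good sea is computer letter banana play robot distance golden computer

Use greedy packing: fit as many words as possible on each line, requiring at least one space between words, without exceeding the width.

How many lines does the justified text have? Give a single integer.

Line 1: ['cheese', 'was', 'good'] (min_width=15, slack=2)
Line 2: ['sea', 'is', 'computer'] (min_width=15, slack=2)
Line 3: ['letter', 'banana'] (min_width=13, slack=4)
Line 4: ['play', 'robot'] (min_width=10, slack=7)
Line 5: ['distance', 'golden'] (min_width=15, slack=2)
Line 6: ['computer'] (min_width=8, slack=9)
Total lines: 6

Answer: 6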